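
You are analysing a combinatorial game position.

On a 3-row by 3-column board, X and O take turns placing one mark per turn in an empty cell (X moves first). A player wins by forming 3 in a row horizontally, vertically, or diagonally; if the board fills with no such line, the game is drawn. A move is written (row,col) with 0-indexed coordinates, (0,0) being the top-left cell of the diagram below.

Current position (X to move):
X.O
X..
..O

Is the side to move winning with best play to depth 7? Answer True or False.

[X.O/X../..O] X move#1: (0,1):-1/XXO/X../..O, (1,1):-1/X.O/XX./..O, (1,2):+1/X.O/X.X/..O*, (2,0):+1/X.O/X../X.O, (2,1):-1/X.O/X../.XO
[X.O/X.X/..O] O move#2: (0,1):-1/XOO/X.X/..O*, (1,1):-1/X.O/XOX/..O, (2,0):-1/X.O/X.X/O.O, (2,1):-1/X.O/X.X/.OO
[XOO/X.X/..O] X move#3: (1,1):+1/XOO/XXX/..O*, (2,0):+1/XOO/X.X/X.O, (2,1):+1/XOO/X.X/.XO
[XOO/XXX/..O] end (terminal -1, O#4); searched X.O/X../..O to 7

X winning at [X.O/X../..O]: True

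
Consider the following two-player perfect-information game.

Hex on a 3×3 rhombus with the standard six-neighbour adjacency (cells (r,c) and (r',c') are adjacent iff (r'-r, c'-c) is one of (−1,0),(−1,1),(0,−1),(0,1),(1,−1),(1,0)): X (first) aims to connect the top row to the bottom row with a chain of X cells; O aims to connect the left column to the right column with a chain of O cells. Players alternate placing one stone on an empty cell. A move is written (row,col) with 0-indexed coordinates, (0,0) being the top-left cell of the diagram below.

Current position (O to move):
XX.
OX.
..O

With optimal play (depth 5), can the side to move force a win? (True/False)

p1 O@[XX./OX./..O]: (0,2)[XXO/OX./..O]-1* (1,2)[XX./OXO/..O]-1 (2,0)[XX./OX./O.O]-1 (2,1)[XX./OX./.OO]-1
p2 X@[XXO/OX./..O]: (1,2)[XXO/OXX/..O]+1* (2,0)[XXO/OX./X.O]+1 (2,1)[XXO/OX./.XO]+1
p3 O@[XXO/OXX/..O]: (2,0)[XXO/OXX/O.O]-1* (2,1)[XXO/OXX/.OO]-1
p4 X@[XXO/OXX/O.O]: (2,1)[XXO/OXX/OXO]+1*
p5 O@[XXO/OXX/OXO] terminal -1; root [XX./OX./..O] d5

O winning at [XX./OX./..O]: False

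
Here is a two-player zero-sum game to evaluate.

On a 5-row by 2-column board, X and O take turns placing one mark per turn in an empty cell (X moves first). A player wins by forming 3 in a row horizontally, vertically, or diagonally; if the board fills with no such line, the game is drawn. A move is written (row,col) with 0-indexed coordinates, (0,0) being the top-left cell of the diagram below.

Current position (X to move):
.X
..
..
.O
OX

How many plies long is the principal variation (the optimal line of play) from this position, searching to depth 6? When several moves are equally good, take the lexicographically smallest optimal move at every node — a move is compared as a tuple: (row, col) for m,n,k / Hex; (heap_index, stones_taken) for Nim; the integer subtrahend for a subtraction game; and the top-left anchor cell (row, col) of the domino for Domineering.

PV length from [.X/../../.O/OX]: 6 plies

[.X/../../.O/OX] X move#1: (0,0):+0/XX/../../.O/OX*, (1,0):+0/.X/X./../.O/OX, (1,1):+0/.X/.X/../.O/OX, (2,0):+0/.X/../X./.O/OX, (2,1):+0/.X/../.X/.O/OX, (3,0):+0/.X/../../XO/OX
[XX/../../.O/OX] O move#2: (1,0):+0/XX/O./../.O/OX*, (1,1):+0/XX/.O/../.O/OX, (2,0):+0/XX/../O./.O/OX, (2,1):+0/XX/../.O/.O/OX, (3,0):+0/XX/../../OO/OX
[XX/O./../.O/OX] X move#3: (1,1):+0/XX/OX/../.O/OX*, (2,0):+0/XX/O./X./.O/OX, (2,1):+0/XX/O./.X/.O/OX, (3,0):+0/XX/O./../XO/OX
[XX/OX/../.O/OX] O move#4: (2,0):-1/XX/OX/O./.O/OX, (2,1):+0/XX/OX/.O/.O/OX*, (3,0):-1/XX/OX/../OO/OX
[XX/OX/.O/.O/OX] X move#5: (2,0):+0/XX/OX/XO/.O/OX*, (3,0):+0/XX/OX/.O/XO/OX
[XX/OX/XO/.O/OX] O move#6: (3,0):+0/XX/OX/XO/OO/OX*
[XX/OX/XO/OO/OX] end (terminal +0, X#7); searched .X/../../.O/OX to 6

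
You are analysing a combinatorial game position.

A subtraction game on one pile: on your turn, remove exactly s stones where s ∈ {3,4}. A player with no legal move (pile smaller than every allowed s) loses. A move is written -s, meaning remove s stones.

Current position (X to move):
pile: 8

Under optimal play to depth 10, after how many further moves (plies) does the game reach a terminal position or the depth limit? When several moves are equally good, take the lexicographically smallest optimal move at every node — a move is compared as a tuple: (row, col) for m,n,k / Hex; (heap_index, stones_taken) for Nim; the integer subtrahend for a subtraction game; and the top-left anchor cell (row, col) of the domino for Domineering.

PV length from [8]: 2 plies

p1 X@[8]: -3[5]-1* -4[4]-1
p2 O@[5]: -3[2]+1* -4[1]+1
p3 X@[2] terminal -1; root [8] d10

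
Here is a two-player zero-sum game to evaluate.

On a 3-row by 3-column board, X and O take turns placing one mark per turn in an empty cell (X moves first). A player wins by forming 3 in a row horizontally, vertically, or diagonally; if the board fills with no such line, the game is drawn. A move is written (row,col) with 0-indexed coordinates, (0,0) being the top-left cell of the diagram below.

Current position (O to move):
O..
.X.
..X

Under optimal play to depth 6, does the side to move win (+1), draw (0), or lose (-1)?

p1 O@[O../.X./..X]: (0,1)[OO./.X./..X]-1 (0,2)[O.O/.X./..X]+0* (1,0)[O../OX./..X]-1 (1,2)[O../.XO/..X]-1 (2,0)[O../.X./O.X]+0 (2,1)[O../.X./.OX]-1
p2 X@[O.O/.X./..X]: (0,1)[OXO/.X./..X]+0* (1,0)[O.O/XX./..X]-1 (1,2)[O.O/.XX/..X]-1 (2,0)[O.O/.X./X.X]-1 (2,1)[O.O/.X./.XX]-1
p3 O@[OXO/.X./..X]: (1,0)[OXO/OX./..X]-1 (1,2)[OXO/.XO/..X]-1 (2,0)[OXO/.X./O.X]-1 (2,1)[OXO/.X./.OX]+0*
p4 X@[OXO/.X./.OX]: (1,0)[OXO/XX./.OX]+0* (1,2)[OXO/.XX/.OX]+0 (2,0)[OXO/.X./XOX]+0
p5 O@[OXO/XX./.OX]: (1,2)[OXO/XXO/.OX]+0* (2,0)[OXO/XX./OOX]-1
p6 X@[OXO/XXO/.OX]: (2,0)[OXO/XXO/XOX]+0*
p7 O@[OXO/XXO/XOX] terminal +0; root [O../.X./..X] d6

value(O../.X./..X, O) = 0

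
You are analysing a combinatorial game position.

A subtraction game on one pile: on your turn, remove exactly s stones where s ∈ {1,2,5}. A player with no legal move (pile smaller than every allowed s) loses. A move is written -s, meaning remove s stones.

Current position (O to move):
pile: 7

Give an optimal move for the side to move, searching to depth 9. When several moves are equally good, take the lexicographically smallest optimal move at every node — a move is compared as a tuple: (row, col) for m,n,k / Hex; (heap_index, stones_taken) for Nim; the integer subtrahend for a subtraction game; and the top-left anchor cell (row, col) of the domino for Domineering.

O's best at [7]: -1

ply 1, O at 7 | -1=+1→6*; -2=-1→5; -5=-1→2
ply 2, X at 6 | -1=-1→5*; -2=-1→4; -5=-1→1
ply 3, O at 5 | -1=-1→4; -2=+1→3*; -5=+1→0
ply 4, X at 3 | -1=-1→2*; -2=-1→1
ply 5, O at 2 | -1=-1→1; -2=+1→0*
ply 6: 0 is terminal -1 (X); from 7 depth 9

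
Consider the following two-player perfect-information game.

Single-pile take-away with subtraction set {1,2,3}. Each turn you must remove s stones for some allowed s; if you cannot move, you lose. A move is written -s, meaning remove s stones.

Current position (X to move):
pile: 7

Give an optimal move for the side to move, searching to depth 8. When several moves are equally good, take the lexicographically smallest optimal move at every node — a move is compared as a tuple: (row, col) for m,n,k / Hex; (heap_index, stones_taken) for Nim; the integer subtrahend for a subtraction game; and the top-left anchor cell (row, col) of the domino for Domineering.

X's best at [7]: -3

ply 1, X at 7 | -1=-1→6; -2=-1→5; -3=+1→4*
ply 2, O at 4 | -1=-1→3*; -2=-1→2; -3=-1→1
ply 3, X at 3 | -1=-1→2; -2=-1→1; -3=+1→0*
ply 4: 0 is terminal -1 (O); from 7 depth 8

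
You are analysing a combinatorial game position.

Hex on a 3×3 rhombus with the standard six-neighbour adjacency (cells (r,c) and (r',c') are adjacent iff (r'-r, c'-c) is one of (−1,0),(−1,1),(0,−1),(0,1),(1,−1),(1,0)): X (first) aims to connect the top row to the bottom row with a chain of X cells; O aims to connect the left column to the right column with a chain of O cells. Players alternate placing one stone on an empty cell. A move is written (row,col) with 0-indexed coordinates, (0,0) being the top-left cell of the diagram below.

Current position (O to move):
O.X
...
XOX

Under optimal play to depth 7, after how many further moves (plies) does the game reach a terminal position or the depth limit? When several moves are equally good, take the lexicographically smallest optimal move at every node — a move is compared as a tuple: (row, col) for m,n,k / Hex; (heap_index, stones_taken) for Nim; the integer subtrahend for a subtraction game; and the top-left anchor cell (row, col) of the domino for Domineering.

p1 O@[O.X/.../XOX]: (0,1)[OOX/.../XOX]-1* (1,0)[O.X/O../XOX]-1 (1,1)[O.X/.O./XOX]-1 (1,2)[O.X/..O/XOX]-1
p2 X@[OOX/.../XOX]: (1,0)[OOX/X../XOX]+1* (1,1)[OOX/.X./XOX]+1 (1,2)[OOX/..X/XOX]+1
p3 O@[OOX/X../XOX]: (1,1)[OOX/XO./XOX]-1* (1,2)[OOX/X.O/XOX]-1
p4 X@[OOX/XO./XOX]: (1,2)[OOX/XOX/XOX]+1*
p5 O@[OOX/XOX/XOX] terminal -1; root [O.X/.../XOX] d7

PV length from [O.X/.../XOX]: 4 plies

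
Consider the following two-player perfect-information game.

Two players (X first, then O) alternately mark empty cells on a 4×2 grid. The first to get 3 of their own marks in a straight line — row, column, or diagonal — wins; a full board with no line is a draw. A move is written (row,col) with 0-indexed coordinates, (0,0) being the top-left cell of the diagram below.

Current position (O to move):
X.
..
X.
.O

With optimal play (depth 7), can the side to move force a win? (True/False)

O winning at [X./../X./.O]: False

p1 O@[X./../X./.O]: (0,1)[XO/../X./.O]-1 (1,0)[X./O./X./.O]+0* (1,1)[X./.O/X./.O]-1 (2,1)[X./../XO/.O]-1 (3,0)[X./../X./OO]-1
p2 X@[X./O./X./.O]: (0,1)[XX/O./X./.O]+0* (1,1)[X./OX/X./.O]+0 (2,1)[X./O./XX/.O]+0 (3,0)[X./O./X./XO]+0
p3 O@[XX/O./X./.O]: (1,1)[XX/OO/X./.O]+0* (2,1)[XX/O./XO/.O]+0 (3,0)[XX/O./X./OO]+0
p4 X@[XX/OO/X./.O]: (2,1)[XX/OO/XX/.O]+0* (3,0)[XX/OO/X./XO]-1
p5 O@[XX/OO/XX/.O]: (3,0)[XX/OO/XX/OO]+0*
p6 X@[XX/OO/XX/OO] terminal +0; root [X./../X./.O] d7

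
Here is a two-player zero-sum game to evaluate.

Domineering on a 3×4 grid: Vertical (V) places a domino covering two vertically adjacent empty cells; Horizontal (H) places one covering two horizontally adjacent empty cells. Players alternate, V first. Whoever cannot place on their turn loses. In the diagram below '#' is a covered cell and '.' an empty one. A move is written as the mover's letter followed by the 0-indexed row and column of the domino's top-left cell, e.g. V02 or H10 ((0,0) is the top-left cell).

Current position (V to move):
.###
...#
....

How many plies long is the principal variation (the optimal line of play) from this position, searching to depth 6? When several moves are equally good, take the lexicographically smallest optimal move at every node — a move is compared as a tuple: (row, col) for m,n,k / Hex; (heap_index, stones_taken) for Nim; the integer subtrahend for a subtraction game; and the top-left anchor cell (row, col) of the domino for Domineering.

PV length from [.###/...#/....]: 3 plies

ply 1, V at .###/...#/.... | V00=-1→####/#..#/....; V10=-1→.###/#..#/#...; V11=+1→.###/.#.#/.#..*; V12=-1→.###/..##/..#.
ply 2, H at .###/.#.#/.#.. | H22=-1→.###/.#.#/.###*
ply 3, V at .###/.#.#/.### | V00=+1→####/##.#/.###*; V10=+1→.###/##.#/####
ply 4: ####/##.#/.### is terminal -1 (H); from .###/...#/.... depth 6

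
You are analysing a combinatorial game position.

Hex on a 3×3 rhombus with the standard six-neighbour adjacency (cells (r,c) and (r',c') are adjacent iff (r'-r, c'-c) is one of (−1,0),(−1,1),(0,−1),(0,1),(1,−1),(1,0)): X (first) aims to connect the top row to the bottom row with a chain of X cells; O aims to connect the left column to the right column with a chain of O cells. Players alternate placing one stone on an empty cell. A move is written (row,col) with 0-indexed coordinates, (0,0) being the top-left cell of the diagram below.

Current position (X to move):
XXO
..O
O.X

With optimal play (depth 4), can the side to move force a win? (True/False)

X winning at [XXO/..O/O.X]: False

ply 1, X at XXO/..O/O.X | (1,0)=-1→XXO/X.O/O.X*; (1,1)=-1→XXO/.XO/O.X; (2,1)=-1→XXO/..O/OXX
ply 2, O at XXO/X.O/O.X | (1,1)=+1→XXO/XOO/O.X*; (2,1)=+1→XXO/X.O/OOX
ply 3: XXO/XOO/O.X is terminal -1 (X); from XXO/..O/O.X depth 4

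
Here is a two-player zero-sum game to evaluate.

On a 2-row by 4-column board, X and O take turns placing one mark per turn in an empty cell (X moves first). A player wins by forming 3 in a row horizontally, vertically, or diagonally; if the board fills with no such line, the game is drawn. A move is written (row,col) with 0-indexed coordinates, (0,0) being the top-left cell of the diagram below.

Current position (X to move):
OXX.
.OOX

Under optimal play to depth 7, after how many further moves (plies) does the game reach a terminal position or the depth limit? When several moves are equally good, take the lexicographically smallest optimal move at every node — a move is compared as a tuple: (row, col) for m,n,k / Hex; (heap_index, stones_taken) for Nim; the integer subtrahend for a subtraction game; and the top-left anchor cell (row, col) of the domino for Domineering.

ply 1, X at OXX./.OOX | (0,3)=+1→OXXX/.OOX*; (1,0)=+0→OXX./XOOX
ply 2: OXXX/.OOX is terminal -1 (O); from OXX./.OOX depth 7

PV length from [OXX./.OOX]: 1 ply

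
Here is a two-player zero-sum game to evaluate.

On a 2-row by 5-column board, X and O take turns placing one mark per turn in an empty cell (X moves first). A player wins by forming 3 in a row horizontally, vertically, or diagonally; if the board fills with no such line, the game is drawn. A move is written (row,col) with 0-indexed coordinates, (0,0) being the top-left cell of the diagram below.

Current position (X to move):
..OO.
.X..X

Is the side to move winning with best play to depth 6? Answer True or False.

X winning at [..OO./.X..X]: False

p1 X@[..OO./.X..X]: (0,0)[X.OO./.X..X]-1* (0,1)[.XOO./.X..X]-1 (0,4)[..OOX/.X..X]-1 (1,0)[..OO./XX..X]-1 (1,2)[..OO./.XX.X]-1 (1,3)[..OO./.X.XX]-1
p2 O@[X.OO./.X..X]: (0,1)[XOOO./.X..X]+1* (0,4)[X.OOO/.X..X]+1 (1,0)[X.OO./OX..X]+1 (1,2)[X.OO./.XO.X]+1 (1,3)[X.OO./.X.OX]+1
p3 X@[XOOO./.X..X] terminal -1; root [..OO./.X..X] d6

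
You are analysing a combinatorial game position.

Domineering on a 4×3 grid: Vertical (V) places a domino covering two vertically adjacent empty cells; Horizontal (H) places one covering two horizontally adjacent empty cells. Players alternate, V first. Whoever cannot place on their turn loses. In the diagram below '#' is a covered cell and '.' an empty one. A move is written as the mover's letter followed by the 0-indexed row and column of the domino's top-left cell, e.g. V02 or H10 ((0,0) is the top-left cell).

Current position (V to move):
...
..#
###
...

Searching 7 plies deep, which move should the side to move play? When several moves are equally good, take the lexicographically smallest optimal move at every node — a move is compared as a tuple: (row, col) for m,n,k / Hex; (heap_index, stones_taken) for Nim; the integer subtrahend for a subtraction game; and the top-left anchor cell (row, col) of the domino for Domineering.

V's best at [.../..#/###/...]: V01

p1 V@[.../..#/###/...]: V00[#../#.#/###/...]-1 V01[.#./.##/###/...]+1*
p2 H@[.#./.##/###/...]: H30[.#./.##/###/##.]-1* H31[.#./.##/###/.##]-1
p3 V@[.#./.##/###/##.]: V00[##./###/###/##.]+1*
p4 H@[##./###/###/##.] terminal -1; root [.../..#/###/...] d7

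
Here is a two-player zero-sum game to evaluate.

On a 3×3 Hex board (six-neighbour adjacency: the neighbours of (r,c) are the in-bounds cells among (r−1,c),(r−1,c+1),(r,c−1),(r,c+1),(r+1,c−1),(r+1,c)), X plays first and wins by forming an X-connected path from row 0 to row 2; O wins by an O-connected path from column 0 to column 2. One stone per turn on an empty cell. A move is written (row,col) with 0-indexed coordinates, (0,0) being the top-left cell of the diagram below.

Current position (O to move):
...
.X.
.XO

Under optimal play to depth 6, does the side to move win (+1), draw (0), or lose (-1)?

p1 O@[.../.X./.XO]: (0,0)[O../.X./.XO]-1* (0,1)[.O./.X./.XO]-1 (0,2)[..O/.X./.XO]-1 (1,0)[.../OX./.XO]-1 (1,2)[.../.XO/.XO]-1 (2,0)[.../.X./OXO]-1
p2 X@[O../.X./.XO]: (0,1)[OX./.X./.XO]+1* (0,2)[O.X/.X./.XO]+1 (1,0)[O../XX./.XO]+1 (1,2)[O../.XX/.XO]+1 (2,0)[O../.X./XXO]+1
p3 O@[OX./.X./.XO] terminal -1; root [.../.X./.XO] d6

value(.../.X./.XO, O) = -1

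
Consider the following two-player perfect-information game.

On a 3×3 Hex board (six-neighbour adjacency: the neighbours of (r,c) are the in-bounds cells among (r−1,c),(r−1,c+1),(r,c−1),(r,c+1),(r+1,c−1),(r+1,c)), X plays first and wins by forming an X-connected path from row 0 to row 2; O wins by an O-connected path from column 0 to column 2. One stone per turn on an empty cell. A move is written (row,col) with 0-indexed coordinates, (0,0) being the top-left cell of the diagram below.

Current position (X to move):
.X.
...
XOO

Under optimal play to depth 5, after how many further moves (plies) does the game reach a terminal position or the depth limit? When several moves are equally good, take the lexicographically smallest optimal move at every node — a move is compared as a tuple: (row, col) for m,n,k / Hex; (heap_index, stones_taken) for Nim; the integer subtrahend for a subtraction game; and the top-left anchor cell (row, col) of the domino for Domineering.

PV length from [.X./.../XOO]: 3 plies

ply 1, X at .X./.../XOO | (0,0)=+1→XX./.../XOO*; (0,2)=+1→.XX/.../XOO; (1,0)=+1→.X./X../XOO; (1,1)=+1→.X./.X./XOO; (1,2)=+1→.X./..X/XOO
ply 2, O at XX./.../XOO | (0,2)=-1→XXO/.../XOO*; (1,0)=-1→XX./O../XOO; (1,1)=-1→XX./.O./XOO; (1,2)=-1→XX./..O/XOO
ply 3, X at XXO/.../XOO | (1,0)=+1→XXO/X../XOO*; (1,1)=+1→XXO/.X./XOO; (1,2)=+1→XXO/..X/XOO
ply 4: XXO/X../XOO is terminal -1 (O); from .X./.../XOO depth 5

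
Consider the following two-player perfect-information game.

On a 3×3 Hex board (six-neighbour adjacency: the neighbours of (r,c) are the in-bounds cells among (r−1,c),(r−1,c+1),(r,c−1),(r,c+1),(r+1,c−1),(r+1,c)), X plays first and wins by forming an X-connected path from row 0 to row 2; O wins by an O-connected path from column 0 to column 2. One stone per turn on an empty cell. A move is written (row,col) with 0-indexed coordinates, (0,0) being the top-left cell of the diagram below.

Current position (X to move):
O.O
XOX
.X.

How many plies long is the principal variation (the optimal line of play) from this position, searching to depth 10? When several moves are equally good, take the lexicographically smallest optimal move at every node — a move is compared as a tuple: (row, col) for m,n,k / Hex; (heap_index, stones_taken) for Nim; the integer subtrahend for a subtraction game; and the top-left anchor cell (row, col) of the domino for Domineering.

ply 1, X at O.O/XOX/.X. | (0,1)=-1→OXO/XOX/.X.*; (2,0)=-1→O.O/XOX/XX.; (2,2)=-1→O.O/XOX/.XX
ply 2, O at OXO/XOX/.X. | (2,0)=+1→OXO/XOX/OX.*; (2,2)=-1→OXO/XOX/.XO
ply 3: OXO/XOX/OX. is terminal -1 (X); from O.O/XOX/.X. depth 10

PV length from [O.O/XOX/.X.]: 2 plies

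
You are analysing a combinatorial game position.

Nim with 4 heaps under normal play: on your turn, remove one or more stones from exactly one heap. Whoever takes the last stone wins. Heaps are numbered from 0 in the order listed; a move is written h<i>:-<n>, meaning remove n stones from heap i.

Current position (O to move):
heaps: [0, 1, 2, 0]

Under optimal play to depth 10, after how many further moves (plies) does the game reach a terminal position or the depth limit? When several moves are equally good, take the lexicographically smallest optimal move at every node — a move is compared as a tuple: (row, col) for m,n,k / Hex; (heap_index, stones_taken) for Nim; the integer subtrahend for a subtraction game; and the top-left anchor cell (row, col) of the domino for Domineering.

PV length from [(0,1,2,0)]: 3 plies

[(0,1,2,0)] O move#1: h1:-1:-1/(0,0,2,0), h2:-1:+1/(0,1,1,0)*, h2:-2:-1/(0,1,0,0)
[(0,1,1,0)] X move#2: h1:-1:-1/(0,0,1,0)*, h2:-1:-1/(0,1,0,0)
[(0,0,1,0)] O move#3: h2:-1:+1/(0,0,0,0)*
[(0,0,0,0)] end (terminal -1, X#4); searched (0,1,2,0) to 10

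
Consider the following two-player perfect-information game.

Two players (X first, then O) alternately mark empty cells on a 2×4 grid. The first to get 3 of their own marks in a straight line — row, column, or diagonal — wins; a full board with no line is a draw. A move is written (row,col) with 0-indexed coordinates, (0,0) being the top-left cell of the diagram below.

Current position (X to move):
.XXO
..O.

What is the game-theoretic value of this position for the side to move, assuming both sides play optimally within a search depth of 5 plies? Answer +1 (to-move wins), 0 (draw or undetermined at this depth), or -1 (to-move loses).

p1 X@[.XXO/..O.]: (0,0)[XXXO/..O.]+1* (1,0)[.XXO/X.O.]+0 (1,1)[.XXO/.XO.]+0 (1,3)[.XXO/..OX]+0
p2 O@[XXXO/..O.] terminal -1; root [.XXO/..O.] d5

value(.XXO/..O., X) = +1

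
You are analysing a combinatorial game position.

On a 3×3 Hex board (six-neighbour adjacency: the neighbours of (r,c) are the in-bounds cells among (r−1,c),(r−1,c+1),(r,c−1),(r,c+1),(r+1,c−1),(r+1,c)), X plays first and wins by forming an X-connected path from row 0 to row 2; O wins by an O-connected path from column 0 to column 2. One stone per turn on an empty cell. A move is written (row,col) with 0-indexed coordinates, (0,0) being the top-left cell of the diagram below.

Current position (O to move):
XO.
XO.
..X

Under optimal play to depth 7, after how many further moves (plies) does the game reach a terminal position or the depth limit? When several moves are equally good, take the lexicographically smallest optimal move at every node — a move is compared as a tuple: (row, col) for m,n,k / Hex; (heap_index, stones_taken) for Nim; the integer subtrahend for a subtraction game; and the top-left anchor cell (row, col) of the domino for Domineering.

PV length from [XO./XO./..X]: 3 plies

ply 1, O at XO./XO./..X | (0,2)=-1→XOO/XO./..X; (1,2)=-1→XO./XOO/..X; (2,0)=+1→XO./XO./O.X*; (2,1)=-1→XO./XO./.OX
ply 2, X at XO./XO./O.X | (0,2)=-1→XOX/XO./O.X*; (1,2)=-1→XO./XOX/O.X; (2,1)=-1→XO./XO./OXX
ply 3, O at XOX/XO./O.X | (1,2)=+1→XOX/XOO/O.X*; (2,1)=-1→XOX/XO./OOX
ply 4: XOX/XOO/O.X is terminal -1 (X); from XO./XO./..X depth 7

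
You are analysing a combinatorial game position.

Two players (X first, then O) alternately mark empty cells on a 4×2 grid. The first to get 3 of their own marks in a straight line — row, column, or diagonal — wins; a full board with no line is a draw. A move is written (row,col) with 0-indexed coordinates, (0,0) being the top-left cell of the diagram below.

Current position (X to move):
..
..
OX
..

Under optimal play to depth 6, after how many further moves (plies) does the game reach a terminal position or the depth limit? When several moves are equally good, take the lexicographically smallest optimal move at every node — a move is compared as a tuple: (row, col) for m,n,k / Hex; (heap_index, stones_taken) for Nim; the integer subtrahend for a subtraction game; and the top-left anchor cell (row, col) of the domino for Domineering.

PV length from [../../OX/..]: 3 plies

[../../OX/..] X move#1: (0,0):+0/X./../OX/.., (0,1):+0/.X/../OX/.., (1,0):+0/../X./OX/.., (1,1):+1/../.X/OX/..*, (3,0):+0/../../OX/X., (3,1):+0/../../OX/.X
[../.X/OX/..] O move#2: (0,0):-1/O./.X/OX/..*, (0,1):-1/.O/.X/OX/.., (1,0):-1/../OX/OX/.., (3,0):-1/../.X/OX/O., (3,1):-1/../.X/OX/.O
[O./.X/OX/..] X move#3: (0,1):+1/OX/.X/OX/..*, (1,0):+1/O./XX/OX/.., (3,0):-1/O./.X/OX/X., (3,1):+1/O./.X/OX/.X
[OX/.X/OX/..] end (terminal -1, O#4); searched ../../OX/.. to 6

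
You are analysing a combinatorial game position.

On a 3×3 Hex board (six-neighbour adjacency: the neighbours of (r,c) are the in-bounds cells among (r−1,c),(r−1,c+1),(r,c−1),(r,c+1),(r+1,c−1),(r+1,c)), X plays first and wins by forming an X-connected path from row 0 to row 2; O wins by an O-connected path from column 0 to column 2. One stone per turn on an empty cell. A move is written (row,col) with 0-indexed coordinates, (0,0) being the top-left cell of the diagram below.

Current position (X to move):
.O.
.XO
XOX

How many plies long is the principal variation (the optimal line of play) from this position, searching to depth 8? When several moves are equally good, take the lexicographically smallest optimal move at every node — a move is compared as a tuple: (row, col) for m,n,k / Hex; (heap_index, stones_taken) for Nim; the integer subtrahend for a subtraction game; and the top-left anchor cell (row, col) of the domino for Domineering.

p1 X@[.O./.XO/XOX]: (0,0)[XO./.XO/XOX]+1* (0,2)[.OX/.XO/XOX]+1 (1,0)[.O./XXO/XOX]+1
p2 O@[XO./.XO/XOX]: (0,2)[XOO/.XO/XOX]-1* (1,0)[XO./OXO/XOX]-1
p3 X@[XOO/.XO/XOX]: (1,0)[XOO/XXO/XOX]+1*
p4 O@[XOO/XXO/XOX] terminal -1; root [.O./.XO/XOX] d8

PV length from [.O./.XO/XOX]: 3 plies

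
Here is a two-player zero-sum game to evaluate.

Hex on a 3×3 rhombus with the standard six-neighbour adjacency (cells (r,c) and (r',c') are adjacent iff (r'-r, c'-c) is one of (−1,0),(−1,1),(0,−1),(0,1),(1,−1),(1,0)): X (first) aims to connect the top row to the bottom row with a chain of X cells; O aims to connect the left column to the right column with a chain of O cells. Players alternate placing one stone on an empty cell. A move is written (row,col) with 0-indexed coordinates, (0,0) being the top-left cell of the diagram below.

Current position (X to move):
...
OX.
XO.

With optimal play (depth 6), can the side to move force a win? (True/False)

p1 X@[.../OX./XO.]: (0,0)[X../OX./XO.]+1* (0,1)[.X./OX./XO.]+1 (0,2)[..X/OX./XO.]+1 (1,2)[.../OXX/XO.]+1 (2,2)[.../OX./XOX]+1
p2 O@[X../OX./XO.]: (0,1)[XO./OX./XO.]-1* (0,2)[X.O/OX./XO.]-1 (1,2)[X../OXO/XO.]-1 (2,2)[X../OX./XOO]-1
p3 X@[XO./OX./XO.]: (0,2)[XOX/OX./XO.]+1* (1,2)[XO./OXX/XO.]-1 (2,2)[XO./OX./XOX]-1
p4 O@[XOX/OX./XO.] terminal -1; root [.../OX./XO.] d6

X winning at [.../OX./XO.]: True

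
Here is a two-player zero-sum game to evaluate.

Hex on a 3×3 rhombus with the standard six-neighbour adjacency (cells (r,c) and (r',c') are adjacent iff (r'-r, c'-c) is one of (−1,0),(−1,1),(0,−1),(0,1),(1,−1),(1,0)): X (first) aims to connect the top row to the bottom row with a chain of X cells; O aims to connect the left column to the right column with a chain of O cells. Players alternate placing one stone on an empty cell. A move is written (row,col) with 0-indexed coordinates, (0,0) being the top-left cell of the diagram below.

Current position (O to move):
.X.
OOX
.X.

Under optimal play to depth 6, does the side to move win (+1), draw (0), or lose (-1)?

value(.X./OOX/.X., O) = +1

[.X./OOX/.X.] O move#1: (0,0):-1/OX./OOX/.X., (0,2):+1/.XO/OOX/.X.*, (2,0):-1/.X./OOX/OX., (2,2):-1/.X./OOX/.XO
[.XO/OOX/.X.] end (terminal -1, X#2); searched .X./OOX/.X. to 6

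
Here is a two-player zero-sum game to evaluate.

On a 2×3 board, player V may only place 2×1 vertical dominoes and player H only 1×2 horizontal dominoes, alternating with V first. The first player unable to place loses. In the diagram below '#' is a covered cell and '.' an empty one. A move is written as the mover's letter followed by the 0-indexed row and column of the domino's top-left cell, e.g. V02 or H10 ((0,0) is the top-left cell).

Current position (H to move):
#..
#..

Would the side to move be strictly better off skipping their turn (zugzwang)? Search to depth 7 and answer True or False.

zugzwang(#../#.., H) = False

[#../#..] H move#1: H01:+1/###/#..*, H11:+1/#../###
[###/#..] end (terminal -1, V#2); searched #../#.. to 7
if H skipped the turn, V would face:
~ [#../#..] V move#1: V01:+1/##./##.*, V02:+1/#.#/#.#
~ [##./##.] end (terminal -1, H#2); searched #../#.. to 7
compare (H): move=+1 vs pass=-1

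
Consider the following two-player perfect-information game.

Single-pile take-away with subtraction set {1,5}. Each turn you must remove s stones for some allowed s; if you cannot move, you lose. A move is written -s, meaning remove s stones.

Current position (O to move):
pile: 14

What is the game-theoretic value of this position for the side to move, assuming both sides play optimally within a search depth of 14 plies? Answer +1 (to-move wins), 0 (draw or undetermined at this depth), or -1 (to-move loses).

value(14, O) = -1

ply 1, O at 14 | -1=-1→13*; -5=-1→9
ply 2, X at 13 | -1=+1→12*; -5=+1→8
ply 3, O at 12 | -1=-1→11*; -5=-1→7
ply 4, X at 11 | -1=+1→10*; -5=+1→6
ply 5, O at 10 | -1=-1→9*; -5=-1→5
ply 6, X at 9 | -1=+1→8*; -5=+1→4
ply 7, O at 8 | -1=-1→7*; -5=-1→3
ply 8, X at 7 | -1=+1→6*; -5=+1→2
ply 9, O at 6 | -1=-1→5*; -5=-1→1
ply 10, X at 5 | -1=+1→4*; -5=+1→0
ply 11, O at 4 | -1=-1→3*
ply 12, X at 3 | -1=+1→2*
ply 13, O at 2 | -1=-1→1*
ply 14, X at 1 | -1=+1→0*
ply 15: 0 is terminal -1 (O); from 14 depth 14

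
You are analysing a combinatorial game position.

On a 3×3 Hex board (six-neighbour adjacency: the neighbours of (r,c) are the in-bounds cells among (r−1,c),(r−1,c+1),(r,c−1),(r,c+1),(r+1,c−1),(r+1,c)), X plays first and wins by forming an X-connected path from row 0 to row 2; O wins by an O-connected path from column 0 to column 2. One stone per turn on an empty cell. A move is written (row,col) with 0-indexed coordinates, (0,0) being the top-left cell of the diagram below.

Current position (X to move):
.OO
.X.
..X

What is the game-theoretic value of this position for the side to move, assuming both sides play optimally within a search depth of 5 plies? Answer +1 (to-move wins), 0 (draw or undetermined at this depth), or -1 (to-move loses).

value(.OO/.X./..X, X) = -1

[.OO/.X./..X] X move#1: (0,0):-1/XOO/.X./..X*, (1,0):-1/.OO/XX./..X, (1,2):-1/.OO/.XX/..X, (2,0):-1/.OO/.X./X.X, (2,1):-1/.OO/.X./.XX
[XOO/.X./..X] O move#2: (1,0):+1/XOO/OX./..X*, (1,2):-1/XOO/.XO/..X, (2,0):-1/XOO/.X./O.X, (2,1):-1/XOO/.X./.OX
[XOO/OX./..X] end (terminal -1, X#3); searched .OO/.X./..X to 5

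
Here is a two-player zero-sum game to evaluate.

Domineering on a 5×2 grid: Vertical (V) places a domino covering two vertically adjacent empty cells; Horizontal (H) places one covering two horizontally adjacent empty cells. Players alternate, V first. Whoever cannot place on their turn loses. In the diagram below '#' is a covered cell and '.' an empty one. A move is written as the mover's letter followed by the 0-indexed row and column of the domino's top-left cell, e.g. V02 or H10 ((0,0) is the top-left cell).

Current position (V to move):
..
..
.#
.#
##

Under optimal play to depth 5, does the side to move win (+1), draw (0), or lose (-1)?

value(../../.#/.#/##, V) = +1

ply 1, V at ../../.#/.#/## | V00=+1→#./#./.#/.#/##*; V01=+1→.#/.#/.#/.#/##; V10=-1→../#./##/.#/##; V20=-1→../../##/##/##
ply 2: #./#./.#/.#/## is terminal -1 (H); from ../../.#/.#/## depth 5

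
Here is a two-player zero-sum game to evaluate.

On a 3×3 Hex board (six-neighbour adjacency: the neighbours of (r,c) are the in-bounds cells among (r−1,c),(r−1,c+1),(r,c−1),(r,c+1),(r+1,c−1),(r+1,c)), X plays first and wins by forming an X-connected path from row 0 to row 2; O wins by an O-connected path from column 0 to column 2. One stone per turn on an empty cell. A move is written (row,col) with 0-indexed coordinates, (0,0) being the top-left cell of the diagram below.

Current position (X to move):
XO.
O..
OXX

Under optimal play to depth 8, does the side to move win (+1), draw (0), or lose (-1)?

p1 X@[XO./O../OXX]: (0,2)[XOX/O../OXX]+1* (1,1)[XO./OX./OXX]-1 (1,2)[XO./O.X/OXX]-1
p2 O@[XOX/O../OXX]: (1,1)[XOX/OO./OXX]-1* (1,2)[XOX/O.O/OXX]-1
p3 X@[XOX/OO./OXX]: (1,2)[XOX/OOX/OXX]+1*
p4 O@[XOX/OOX/OXX] terminal -1; root [XO./O../OXX] d8

value(XO./O../OXX, X) = +1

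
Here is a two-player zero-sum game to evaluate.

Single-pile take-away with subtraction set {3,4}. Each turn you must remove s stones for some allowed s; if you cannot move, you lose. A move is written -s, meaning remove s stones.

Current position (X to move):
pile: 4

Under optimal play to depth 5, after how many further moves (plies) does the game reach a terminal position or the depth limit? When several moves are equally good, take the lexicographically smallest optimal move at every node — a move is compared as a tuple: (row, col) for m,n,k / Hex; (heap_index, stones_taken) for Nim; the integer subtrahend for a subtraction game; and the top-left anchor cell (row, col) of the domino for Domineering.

ply 1, X at 4 | -3=+1→1*; -4=+1→0
ply 2: 1 is terminal -1 (O); from 4 depth 5

PV length from [4]: 1 ply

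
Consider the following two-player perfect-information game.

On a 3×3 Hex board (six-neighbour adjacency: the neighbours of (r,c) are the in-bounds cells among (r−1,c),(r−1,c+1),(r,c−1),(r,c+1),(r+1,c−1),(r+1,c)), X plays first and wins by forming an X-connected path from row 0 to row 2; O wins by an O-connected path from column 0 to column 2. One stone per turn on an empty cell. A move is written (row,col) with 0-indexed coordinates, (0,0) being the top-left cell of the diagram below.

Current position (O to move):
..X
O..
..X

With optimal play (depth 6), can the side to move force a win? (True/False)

p1 O@[..X/O../..X]: (0,0)[O.X/O../..X]-1* (0,1)[.OX/O../..X]-1 (1,1)[..X/OO./..X]-1 (1,2)[..X/O.O/..X]-1 (2,0)[..X/O../O.X]-1 (2,1)[..X/O../.OX]-1
p2 X@[O.X/O../..X]: (0,1)[OXX/O../..X]+1* (1,1)[O.X/OX./..X]+1 (1,2)[O.X/O.X/..X]+1 (2,0)[O.X/O../X.X]+1 (2,1)[O.X/O../.XX]+1
p3 O@[OXX/O../..X]: (1,1)[OXX/OO./..X]-1* (1,2)[OXX/O.O/..X]-1 (2,0)[OXX/O../O.X]-1 (2,1)[OXX/O../.OX]-1
p4 X@[OXX/OO./..X]: (1,2)[OXX/OOX/..X]+1* (2,0)[OXX/OO./X.X]-1 (2,1)[OXX/OO./.XX]-1
p5 O@[OXX/OOX/..X] terminal -1; root [..X/O../..X] d6

O winning at [..X/O../..X]: False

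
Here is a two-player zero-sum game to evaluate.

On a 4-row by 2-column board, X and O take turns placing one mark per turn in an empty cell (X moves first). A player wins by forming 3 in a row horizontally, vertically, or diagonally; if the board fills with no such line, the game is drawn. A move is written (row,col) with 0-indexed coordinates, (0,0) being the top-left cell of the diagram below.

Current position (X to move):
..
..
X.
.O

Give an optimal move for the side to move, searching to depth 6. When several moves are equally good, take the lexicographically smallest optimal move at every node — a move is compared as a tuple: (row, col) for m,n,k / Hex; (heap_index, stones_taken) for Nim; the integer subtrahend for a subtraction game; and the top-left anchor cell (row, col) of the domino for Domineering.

[../../X./.O] X move#1: (0,0):+0/X./../X./.O, (0,1):+0/.X/../X./.O, (1,0):+1/../X./X./.O*, (1,1):+0/../.X/X./.O, (2,1):+0/../../XX/.O, (3,0):+0/../../X./XO
[../X./X./.O] O move#2: (0,0):-1/O./X./X./.O*, (0,1):-1/.O/X./X./.O, (1,1):-1/../XO/X./.O, (2,1):-1/../X./XO/.O, (3,0):-1/../X./X./OO
[O./X./X./.O] X move#3: (0,1):+0/OX/X./X./.O, (1,1):+0/O./XX/X./.O, (2,1):+0/O./X./XX/.O, (3,0):+1/O./X./X./XO*
[O./X./X./XO] end (terminal -1, O#4); searched ../../X./.O to 6

X's best at [../../X./.O]: (1,0)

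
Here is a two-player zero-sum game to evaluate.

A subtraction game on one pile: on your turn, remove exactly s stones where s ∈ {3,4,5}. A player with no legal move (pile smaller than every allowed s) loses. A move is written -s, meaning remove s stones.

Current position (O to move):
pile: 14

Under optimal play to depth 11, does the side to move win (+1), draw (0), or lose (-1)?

value(14, O) = +1

p1 O@[14]: -3[11]-1 -4[10]+1* -5[9]+1
p2 X@[10]: -3[7]-1* -4[6]-1 -5[5]-1
p3 O@[7]: -3[4]-1 -4[3]-1 -5[2]+1*
p4 X@[2] terminal -1; root [14] d11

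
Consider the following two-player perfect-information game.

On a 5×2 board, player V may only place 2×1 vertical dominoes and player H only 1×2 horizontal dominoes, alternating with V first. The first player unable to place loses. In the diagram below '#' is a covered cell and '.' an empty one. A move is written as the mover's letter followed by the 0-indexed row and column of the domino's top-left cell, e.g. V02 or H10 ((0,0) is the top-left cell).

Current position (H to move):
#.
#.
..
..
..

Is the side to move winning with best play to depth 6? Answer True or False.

H winning at [#./#./../../..]: True

ply 1, H at #./#./../../.. | H20=-1→#./#./##/../..; H30=+1→#./#./../##/..*; H40=-1→#./#./../../##
ply 2, V at #./#./../##/.. | V01=-1→##/##/../##/..*; V11=-1→#./##/.#/##/..
ply 3, H at ##/##/../##/.. | H20=+1→##/##/##/##/..*; H40=+1→##/##/../##/##
ply 4: ##/##/##/##/.. is terminal -1 (V); from #./#./../../.. depth 6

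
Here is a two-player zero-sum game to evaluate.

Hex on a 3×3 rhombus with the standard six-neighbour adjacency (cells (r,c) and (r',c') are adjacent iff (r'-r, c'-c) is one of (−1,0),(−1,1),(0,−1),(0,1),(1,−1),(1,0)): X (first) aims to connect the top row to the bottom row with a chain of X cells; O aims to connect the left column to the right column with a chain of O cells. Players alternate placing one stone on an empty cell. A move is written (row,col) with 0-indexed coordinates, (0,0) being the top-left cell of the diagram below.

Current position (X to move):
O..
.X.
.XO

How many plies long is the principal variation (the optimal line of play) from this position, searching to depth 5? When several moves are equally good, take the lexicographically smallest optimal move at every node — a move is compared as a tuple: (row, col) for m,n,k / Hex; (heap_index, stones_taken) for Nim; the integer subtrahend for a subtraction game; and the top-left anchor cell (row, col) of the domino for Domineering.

[O../.X./.XO] X move#1: (0,1):+1/OX./.X./.XO*, (0,2):+1/O.X/.X./.XO, (1,0):+1/O../XX./.XO, (1,2):+1/O../.XX/.XO, (2,0):+1/O../.X./XXO
[OX./.X./.XO] end (terminal -1, O#2); searched O../.X./.XO to 5

PV length from [O../.X./.XO]: 1 ply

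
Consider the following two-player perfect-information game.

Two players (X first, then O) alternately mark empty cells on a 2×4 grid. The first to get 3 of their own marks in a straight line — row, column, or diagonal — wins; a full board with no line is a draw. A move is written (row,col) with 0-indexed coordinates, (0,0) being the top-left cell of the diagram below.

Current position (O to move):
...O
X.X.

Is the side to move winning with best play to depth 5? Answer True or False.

O winning at [...O/X.X.]: False

[...O/X.X.] O move#1: (0,0):-1/O..O/X.X., (0,1):-1/.O.O/X.X., (0,2):-1/..OO/X.X., (1,1):+0/...O/XOX.*, (1,3):-1/...O/X.XO
[...O/XOX.] X move#2: (0,0):+0/X..O/XOX.*, (0,1):+0/.X.O/XOX., (0,2):+0/..XO/XOX., (1,3):+0/...O/XOXX
[X..O/XOX.] O move#3: (0,1):+0/XO.O/XOX.*, (0,2):+0/X.OO/XOX., (1,3):+0/X..O/XOXO
[XO.O/XOX.] X move#4: (0,2):+0/XOXO/XOX.*, (1,3):-1/XO.O/XOXX
[XOXO/XOX.] O move#5: (1,3):+0/XOXO/XOXO*
[XOXO/XOXO] end (terminal +0, X#6); searched ...O/X.X. to 5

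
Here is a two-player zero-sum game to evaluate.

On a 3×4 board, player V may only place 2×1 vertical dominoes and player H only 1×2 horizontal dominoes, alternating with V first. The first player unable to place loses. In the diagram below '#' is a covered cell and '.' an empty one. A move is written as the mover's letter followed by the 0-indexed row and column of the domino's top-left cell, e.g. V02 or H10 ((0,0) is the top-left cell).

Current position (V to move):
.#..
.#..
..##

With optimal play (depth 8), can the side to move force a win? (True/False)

p1 V@[.#../.#../..##]: V00[##../##../..##]-1 V02[.##./.##./..##]+1* V03[.#.#/.#.#/..##]+1 V10[.#../##../#.##]-1
p2 H@[.##./.##./..##]: H20[.##./.##./####]-1*
p3 V@[.##./.##./####]: V00[###./###./####]+1* V03[.###/.###/####]+1
p4 H@[###./###./####] terminal -1; root [.#../.#../..##] d8

V winning at [.#../.#../..##]: True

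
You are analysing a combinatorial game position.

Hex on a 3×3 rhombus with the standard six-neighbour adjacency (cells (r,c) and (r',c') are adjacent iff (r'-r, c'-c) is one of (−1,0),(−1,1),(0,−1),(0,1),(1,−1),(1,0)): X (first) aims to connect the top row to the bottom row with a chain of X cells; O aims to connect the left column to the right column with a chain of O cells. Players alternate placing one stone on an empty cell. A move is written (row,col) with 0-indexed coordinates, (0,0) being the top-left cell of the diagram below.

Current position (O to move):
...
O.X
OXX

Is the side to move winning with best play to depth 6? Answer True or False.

O winning at [.../O.X/OXX]: True

ply 1, O at .../O.X/OXX | (0,0)=-1→O../O.X/OXX; (0,1)=-1→.O./O.X/OXX; (0,2)=+1→..O/O.X/OXX*; (1,1)=-1→.../OOX/OXX
ply 2, X at ..O/O.X/OXX | (0,0)=-1→X.O/O.X/OXX*; (0,1)=-1→.XO/O.X/OXX; (1,1)=-1→..O/OXX/OXX
ply 3, O at X.O/O.X/OXX | (0,1)=+1→XOO/O.X/OXX*; (1,1)=+1→X.O/OOX/OXX
ply 4: XOO/O.X/OXX is terminal -1 (X); from .../O.X/OXX depth 6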